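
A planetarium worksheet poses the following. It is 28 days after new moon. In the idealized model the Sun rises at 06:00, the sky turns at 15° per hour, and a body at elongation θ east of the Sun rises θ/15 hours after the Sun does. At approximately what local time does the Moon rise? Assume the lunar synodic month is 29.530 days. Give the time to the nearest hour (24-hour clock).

05:00

Phase angle: θ = 360°·(28 d)/(29.530 d) = 341.3°.
Delay after the Sun = 341.3° / (15°/h) ≈ 22.76 h.
06:00 + 22.76 h ≈ 04:45 → 05:00 to the nearest hour.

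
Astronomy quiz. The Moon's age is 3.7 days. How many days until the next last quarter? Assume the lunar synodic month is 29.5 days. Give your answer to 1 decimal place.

18.4 days

Last quarter is 0.75 of the way through the cycle: age 0.75 × 29.5 = 22.125 d.
So 18.425 days remain (22.125 − 3.7).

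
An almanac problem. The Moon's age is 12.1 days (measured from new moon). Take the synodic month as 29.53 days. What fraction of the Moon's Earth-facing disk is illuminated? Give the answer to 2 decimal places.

The Moon has covered 12.1/29.53 of its cycle, so θ ≈ 360° × 12.1/29.53 = 147.5°.
Illuminated fraction = (1 − cos 147.5°)/2 = (1 − (-0.843))/2 ≈ 0.922.

0.92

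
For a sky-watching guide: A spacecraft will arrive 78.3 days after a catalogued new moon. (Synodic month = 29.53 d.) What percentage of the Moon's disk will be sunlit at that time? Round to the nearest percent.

79%

78.3/29.53 = 2.652 lunations, so 2 complete cycles and 19.24 d into the next.
Elongation θ = 360° × 19.24/29.53 ≈ 234.6°.
Illuminated fraction = (1 − cos 234.6°)/2 = (1 − (-0.580))/2 ≈ 0.790, so 79%.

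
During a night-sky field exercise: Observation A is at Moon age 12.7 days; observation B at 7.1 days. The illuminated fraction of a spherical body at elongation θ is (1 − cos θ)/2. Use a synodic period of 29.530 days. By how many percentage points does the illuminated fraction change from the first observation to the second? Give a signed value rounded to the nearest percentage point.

-48 pp

First observation: θ = 360°·12.7/29.530 = 154.8°, so f = 0.953.
Second observation: θ = 86.6°, f = 0.470.
Δf = 0.470 − 0.953 = -0.483, i.e. -48 pp.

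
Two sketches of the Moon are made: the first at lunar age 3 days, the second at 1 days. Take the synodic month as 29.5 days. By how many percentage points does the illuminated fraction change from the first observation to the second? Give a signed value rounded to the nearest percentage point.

θ₁ = 360° × 3/29.5 = 36.6°, f₁ = (1 − cos θ₁)/2 = 0.099.
θ₂ = 360° × 1/29.5 = 12.2°, f₂ = (1 − cos θ₂)/2 = 0.011.
Change = f₂ − f₁ = -0.087 → -9 percentage points.

-9 pp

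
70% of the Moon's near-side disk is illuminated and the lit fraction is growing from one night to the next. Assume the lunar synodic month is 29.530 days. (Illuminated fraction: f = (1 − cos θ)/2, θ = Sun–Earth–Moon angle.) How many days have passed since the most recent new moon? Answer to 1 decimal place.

From f = (1 − cos θ)/2: cos θ = 1 − 2×0.70 = -0.400; arccos → 113.6°.
Before full moon the principal value applies: θ = 113.6°.
Age = 29.530 × 113.6°/360° ≈ 9.32 days.

9.3 days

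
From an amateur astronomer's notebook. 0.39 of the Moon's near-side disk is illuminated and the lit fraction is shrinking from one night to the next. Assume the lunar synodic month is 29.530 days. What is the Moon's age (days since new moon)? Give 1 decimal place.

23.2 days

Invert f = (1 − cos θ)/2 to get cos θ = 1 − 2(0.39) = 0.220, hence θ₀ = arccos 0.220 = 77.3°.
A waning Moon lies in 180°–360°, so θ = 360° − 77.3° = 282.7°.
That fraction of the synodic month is 282.7/360 × 29.530 d ≈ 23.19 d.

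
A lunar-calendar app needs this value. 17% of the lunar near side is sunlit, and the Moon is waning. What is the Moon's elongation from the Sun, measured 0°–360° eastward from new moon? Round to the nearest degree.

311°

cos θ = 1 − 2f = 0.660, giving a principal value of 48.7°.
Since the Moon is past full (waning), take the reflex angle: θ = 360° − 48.7° = 311.3°.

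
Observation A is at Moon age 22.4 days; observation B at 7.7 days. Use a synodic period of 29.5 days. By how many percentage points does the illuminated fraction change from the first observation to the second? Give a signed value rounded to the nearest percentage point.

+6 pp

θ₁ = 360° × 22.4/29.5 = 273.4°, f₁ = (1 − cos θ₁)/2 = 0.471.
θ₂ = 360° × 7.7/29.5 = 94.0°, f₂ = (1 − cos θ₂)/2 = 0.535.
Change = f₂ − f₁ = +0.064 → +6 percentage points.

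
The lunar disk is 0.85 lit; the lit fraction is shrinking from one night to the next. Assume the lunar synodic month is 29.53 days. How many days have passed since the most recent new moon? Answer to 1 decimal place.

Invert f = (1 − cos θ)/2 to get cos θ = 1 − 2(0.85) = -0.700, hence θ₀ = arccos -0.700 = 134.4°.
A waning Moon lies in 180°–360°, so θ = 360° − 134.4° = 225.6°.
At 360°/29.53 d per day, 225.6° corresponds to 18.50 days.

18.5 days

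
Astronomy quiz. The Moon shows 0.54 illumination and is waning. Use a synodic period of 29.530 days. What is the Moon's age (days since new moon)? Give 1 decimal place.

21.8 days

From f = (1 − cos θ)/2: cos θ = 1 − 2×0.54 = -0.080; arccos → 94.6°.
Since the Moon is past full (waning), take the reflex angle: θ = 360° − 94.6° = 265.4°.
That fraction of the synodic month is 265.4/360 × 29.530 d ≈ 21.77 d.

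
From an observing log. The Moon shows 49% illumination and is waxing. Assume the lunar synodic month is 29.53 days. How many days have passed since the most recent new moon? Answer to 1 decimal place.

cos θ = 1 − 2f = 0.020, giving a principal value of 88.9°.
Before full moon the principal value applies: θ = 88.9°.
Age = 29.53 × 88.9°/360° ≈ 7.29 days.

7.3 days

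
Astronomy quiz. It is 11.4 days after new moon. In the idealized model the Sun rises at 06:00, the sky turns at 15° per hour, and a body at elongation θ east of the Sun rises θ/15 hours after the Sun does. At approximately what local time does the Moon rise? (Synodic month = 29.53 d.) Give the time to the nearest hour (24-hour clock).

The Moon has covered 11.4/29.53 of its cycle, so θ ≈ 360° × 11.4/29.53 = 139.0°.
At 15° of sky rotation per hour, 139.0° corresponds to a 9.27 h lag.
06:00 + 9.27 h ≈ 15:16 → 15:00 to the nearest hour.

15:00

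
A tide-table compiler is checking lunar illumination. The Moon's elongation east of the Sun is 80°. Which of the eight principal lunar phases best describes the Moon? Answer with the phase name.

first quarter

80° lies in the first quarter sector of the 8-phase cycle.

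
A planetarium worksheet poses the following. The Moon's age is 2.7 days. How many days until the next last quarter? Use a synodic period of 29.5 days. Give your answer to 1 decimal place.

19.4 days

Last quarter occurs at elongation 270°, i.e. at age 29.5 × 270/360 = 22.125 d.
So 19.425 days remain (22.125 − 2.7).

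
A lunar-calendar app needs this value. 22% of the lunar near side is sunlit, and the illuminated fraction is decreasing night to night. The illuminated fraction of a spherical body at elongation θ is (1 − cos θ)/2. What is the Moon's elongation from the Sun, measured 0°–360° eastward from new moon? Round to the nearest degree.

Invert f = (1 − cos θ)/2 to get cos θ = 1 − 2(0.22) = 0.560, hence θ₀ = arccos 0.560 = 55.9°.
A waning Moon lies in 180°–360°, so θ = 360° − 55.9° = 304.1°.

304°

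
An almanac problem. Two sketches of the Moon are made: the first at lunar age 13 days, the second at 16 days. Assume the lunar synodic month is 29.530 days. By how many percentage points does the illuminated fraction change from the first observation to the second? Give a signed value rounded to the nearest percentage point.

θ₁ = 360° × 13/29.530 = 158.5°, f₁ = (1 − cos θ₁)/2 = 0.965.
θ₂ = 360° × 16/29.530 = 195.1°, f₂ = (1 − cos θ₂)/2 = 0.983.
Change = f₂ − f₁ = +0.018 → +2 percentage points.

+2 pp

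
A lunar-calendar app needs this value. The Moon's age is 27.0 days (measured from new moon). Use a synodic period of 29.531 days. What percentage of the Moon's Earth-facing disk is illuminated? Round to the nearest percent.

Elongation θ = 360° × 27.0/29.531 ≈ 329.1°.
cos 329.1° = 0.858, so f = (1 − 0.858)/2 = 0.071, so 7%.

7%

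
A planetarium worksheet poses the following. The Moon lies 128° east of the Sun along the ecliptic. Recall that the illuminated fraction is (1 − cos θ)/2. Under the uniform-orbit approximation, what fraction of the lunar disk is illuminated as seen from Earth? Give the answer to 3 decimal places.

cos 128° = (-0.616), so f = (1 − (-0.616))/2 = 0.808.

0.808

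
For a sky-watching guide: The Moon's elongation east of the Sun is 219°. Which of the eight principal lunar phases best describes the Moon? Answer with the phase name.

The waning gibbous sector spans roughly 202°–248°; 219° falls inside it.

waning gibbous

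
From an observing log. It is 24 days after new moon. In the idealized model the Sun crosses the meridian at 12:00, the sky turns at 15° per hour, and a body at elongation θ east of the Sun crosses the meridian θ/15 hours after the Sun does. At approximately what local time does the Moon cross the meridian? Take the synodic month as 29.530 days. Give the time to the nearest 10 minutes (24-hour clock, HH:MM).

07:30

Phase angle: θ = 360°·(24 d)/(29.530 d) = 292.6°.
The Moon trails the Sun by θ/15 = 292.6/15 ≈ 19.51 hours.
12:00 + 19.506 h ≈ 07:30 → 07:30 to the nearest ten minutes.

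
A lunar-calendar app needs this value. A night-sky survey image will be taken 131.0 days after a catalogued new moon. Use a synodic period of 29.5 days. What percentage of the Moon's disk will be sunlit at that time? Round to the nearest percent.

Reduce mod P: 131.0 − 4×29.5 = 13.00 d into the current lunation.
Phase angle: θ = 360°·(13.00 d)/(29.5 d) = 158.6°.
With cos θ = (-0.931), the lit fraction is (1 − (-0.931))/2 ≈ 0.966, so 97%.

97%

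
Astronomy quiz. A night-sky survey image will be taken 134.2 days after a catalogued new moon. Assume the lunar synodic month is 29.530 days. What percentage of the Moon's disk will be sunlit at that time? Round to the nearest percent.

98%

Reduce mod P: 134.2 − 4×29.530 = 16.08 d into the current lunation.
The Moon has covered 16.08/29.530 of its cycle, so θ ≈ 360° × 16.08/29.530 = 196.0°.
cos 196.0° = (-0.961), so f = (1 − (-0.961))/2 = 0.981, so 98%.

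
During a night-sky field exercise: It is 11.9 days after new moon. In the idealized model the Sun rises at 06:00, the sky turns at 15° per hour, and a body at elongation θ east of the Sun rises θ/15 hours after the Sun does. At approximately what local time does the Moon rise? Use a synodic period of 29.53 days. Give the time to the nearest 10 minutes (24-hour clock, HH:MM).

The Moon has covered 11.9/29.53 of its cycle, so θ ≈ 360° × 11.9/29.53 = 145.1°.
Delay after the Sun = 145.1° / (15°/h) ≈ 9.67 h.
06:00 + 9.672 h ≈ 15:40 → 15:40 to the nearest ten minutes.

15:40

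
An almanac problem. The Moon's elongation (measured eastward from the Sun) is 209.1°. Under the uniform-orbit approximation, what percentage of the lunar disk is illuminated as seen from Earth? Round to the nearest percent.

94%

cos 209.1° = (-0.874), so f = (1 − (-0.874))/2 = 0.937, i.e. 94%.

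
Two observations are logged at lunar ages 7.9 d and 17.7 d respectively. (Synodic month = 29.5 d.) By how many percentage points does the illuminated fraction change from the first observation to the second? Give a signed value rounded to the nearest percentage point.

θ₁ = 360° × 7.9/29.5 = 96.4°, f₁ = (1 − cos θ₁)/2 = 0.556.
θ₂ = 360° × 17.7/29.5 = 216.0°, f₂ = (1 − cos θ₂)/2 = 0.905.
Change = f₂ − f₁ = +0.349 → +35 percentage points.

+35 percentage points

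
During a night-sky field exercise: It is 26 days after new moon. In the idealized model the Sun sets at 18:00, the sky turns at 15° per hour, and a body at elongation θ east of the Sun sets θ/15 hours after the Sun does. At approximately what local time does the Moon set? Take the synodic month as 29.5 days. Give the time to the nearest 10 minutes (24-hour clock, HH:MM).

15:10

Elongation θ = 360° × 26/29.5 ≈ 317.3°.
At 15° of sky rotation per hour, 317.3° corresponds to a 21.15 h lag.
18:00 + 21.153 h ≈ 15:09 → 15:10 to the nearest ten minutes.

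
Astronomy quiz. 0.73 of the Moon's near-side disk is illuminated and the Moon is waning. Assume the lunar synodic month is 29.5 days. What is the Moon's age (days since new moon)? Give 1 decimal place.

Invert f = (1 − cos θ)/2 to get cos θ = 1 − 2(0.73) = -0.460, hence θ₀ = arccos -0.460 = 117.4°.
A waning Moon lies in 180°–360°, so θ = 360° − 117.4° = 242.6°.
At 360°/29.5 d per day, 242.6° corresponds to 19.88 days.

19.9 days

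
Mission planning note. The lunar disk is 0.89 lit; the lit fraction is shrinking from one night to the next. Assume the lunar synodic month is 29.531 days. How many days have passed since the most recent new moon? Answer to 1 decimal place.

17.9 days

Invert f = (1 − cos θ)/2 to get cos θ = 1 − 2(0.89) = -0.780, hence θ₀ = arccos -0.780 = 141.3°.
Waning ⇒ past full, so θ = 360° − 141.3° = 218.7°.
At 360°/29.531 d per day, 218.7° corresponds to 17.94 days.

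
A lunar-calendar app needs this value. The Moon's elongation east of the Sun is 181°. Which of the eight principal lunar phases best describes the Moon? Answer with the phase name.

181° lies in the full moon sector of the 8-phase cycle.

full moon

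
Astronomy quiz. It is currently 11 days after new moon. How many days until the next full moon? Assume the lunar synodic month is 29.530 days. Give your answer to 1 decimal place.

Full moon is 0.5 of the way through the cycle: age 0.5 × 29.530 = 14.765 d.
So 3.765 days remain (14.765 − 11).

3.8 days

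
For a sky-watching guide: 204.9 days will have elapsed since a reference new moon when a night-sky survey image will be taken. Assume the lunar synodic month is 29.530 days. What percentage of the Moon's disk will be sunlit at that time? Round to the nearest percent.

204.9 d spans 6 complete synodic months (6 × 29.530 = 177.18 d) plus 27.72 d.
Phase angle: θ = 360°·(27.72 d)/(29.530 d) = 337.9°.
With cos θ = 0.927, the lit fraction is (1 − 0.927)/2 ≈ 0.037, so 4%.

4%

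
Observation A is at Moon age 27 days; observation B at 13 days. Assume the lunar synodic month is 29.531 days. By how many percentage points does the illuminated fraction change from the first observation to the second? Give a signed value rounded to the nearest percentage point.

+89 percentage points

θ₁ = 360° × 27/29.531 = 329.1°, f₁ = (1 − cos θ₁)/2 = 0.071.
θ₂ = 360° × 13/29.531 = 158.5°, f₂ = (1 − cos θ₂)/2 = 0.965.
Change = f₂ − f₁ = +0.894 → +89 percentage points.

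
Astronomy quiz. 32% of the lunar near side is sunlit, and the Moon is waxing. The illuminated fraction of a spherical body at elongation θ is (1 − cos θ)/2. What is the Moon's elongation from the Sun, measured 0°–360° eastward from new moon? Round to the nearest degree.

From f = (1 − cos θ)/2: cos θ = 1 − 2×0.32 = 0.360; arccos → 68.9°.
Before full moon the principal value applies: θ = 68.9°.

69°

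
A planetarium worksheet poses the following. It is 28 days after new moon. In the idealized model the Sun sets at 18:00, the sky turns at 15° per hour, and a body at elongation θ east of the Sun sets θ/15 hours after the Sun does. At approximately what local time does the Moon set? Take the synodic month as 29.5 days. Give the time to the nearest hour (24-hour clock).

The Moon has covered 28/29.5 of its cycle, so θ ≈ 360° × 28/29.5 = 341.7°.
At 15° of sky rotation per hour, 341.7° corresponds to a 22.78 h lag.
18:00 + 22.78 h ≈ 16:47 → 17:00 to the nearest hour.

17:00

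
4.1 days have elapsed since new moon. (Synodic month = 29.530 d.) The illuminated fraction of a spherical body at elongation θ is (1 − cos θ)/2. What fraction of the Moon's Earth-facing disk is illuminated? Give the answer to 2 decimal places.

0.18

The Moon has covered 4.1/29.530 of its cycle, so θ ≈ 360° × 4.1/29.530 = 50.0°.
cos 50.0° = 0.643, so f = (1 − 0.643)/2 = 0.178.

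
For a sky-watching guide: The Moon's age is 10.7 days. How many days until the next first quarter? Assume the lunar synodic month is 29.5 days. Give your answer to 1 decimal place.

First quarter is 0.25 of the way through the cycle: age 0.25 × 29.5 = 7.375 d.
This lunation's first quarter (7.375 d) has passed, so add one period: 36.875 − 10.7 = 26.175 days.

26.2 days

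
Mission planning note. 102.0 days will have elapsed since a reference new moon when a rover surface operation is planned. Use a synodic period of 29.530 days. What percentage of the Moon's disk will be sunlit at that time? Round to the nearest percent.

98%

102.0/29.530 = 3.454 lunations, so 3 complete cycles and 13.41 d into the next.
Phase angle: θ = 360°·(13.41 d)/(29.530 d) = 163.5°.
With cos θ = (-0.959), the lit fraction is (1 − (-0.959))/2 ≈ 0.979, so 98%.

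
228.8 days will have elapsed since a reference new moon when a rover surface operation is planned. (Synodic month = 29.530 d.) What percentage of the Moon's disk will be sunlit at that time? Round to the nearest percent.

51%

228.8 d spans 7 complete synodic months (7 × 29.530 = 206.71 d) plus 22.09 d.
Phase angle: θ = 360°·(22.09 d)/(29.530 d) = 269.3°.
Illuminated fraction = (1 − cos 269.3°)/2 = (1 − (-0.012))/2 ≈ 0.506, so 51%.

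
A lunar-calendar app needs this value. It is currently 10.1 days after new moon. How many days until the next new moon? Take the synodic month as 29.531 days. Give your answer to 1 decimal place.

One full lunation from the last new moon is 29.531 d; remaining = 29.531 − 10.1 = 19.431 d.

19.4 days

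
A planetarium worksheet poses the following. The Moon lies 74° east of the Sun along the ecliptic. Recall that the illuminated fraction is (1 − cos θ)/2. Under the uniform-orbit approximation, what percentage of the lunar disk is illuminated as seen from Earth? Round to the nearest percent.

36%

cos 74° = 0.276, so f = (1 − 0.276)/2 = 0.362, i.e. 36%.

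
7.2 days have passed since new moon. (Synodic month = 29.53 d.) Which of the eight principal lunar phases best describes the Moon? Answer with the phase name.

first quarter

θ ≈ 360° × 7.2/29.53 = 88°, which falls in the first quarter sector.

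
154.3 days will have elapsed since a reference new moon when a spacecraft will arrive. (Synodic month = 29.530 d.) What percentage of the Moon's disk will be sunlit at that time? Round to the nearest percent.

42%

154.3 d spans 5 complete synodic months (5 × 29.530 = 147.65 d) plus 6.65 d.
Phase angle: θ = 360°·(6.65 d)/(29.530 d) = 81.1°.
Illuminated fraction = (1 − cos 81.1°)/2 = (1 − 0.155)/2 ≈ 0.422, so 42%.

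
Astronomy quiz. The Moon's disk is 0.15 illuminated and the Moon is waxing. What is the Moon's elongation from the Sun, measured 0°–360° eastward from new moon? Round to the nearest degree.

46°

From f = (1 − cos θ)/2: cos θ = 1 − 2×0.15 = 0.700; arccos → 45.6°.
Waxing ⇒ before full, so θ = 45.6°.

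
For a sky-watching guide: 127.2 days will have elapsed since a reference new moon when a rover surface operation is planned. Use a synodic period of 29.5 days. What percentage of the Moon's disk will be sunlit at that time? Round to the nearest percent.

Reduce mod P: 127.2 − 4×29.5 = 9.20 d into the current lunation.
The Moon has covered 9.20/29.5 of its cycle, so θ ≈ 360° × 9.20/29.5 = 112.3°.
With cos θ = (-0.379), the lit fraction is (1 − (-0.379))/2 ≈ 0.689, so 69%.

69%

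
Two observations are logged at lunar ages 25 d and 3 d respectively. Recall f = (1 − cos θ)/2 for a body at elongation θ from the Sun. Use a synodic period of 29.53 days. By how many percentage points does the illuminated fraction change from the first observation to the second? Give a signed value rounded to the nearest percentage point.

First observation: θ = 360°·25/29.53 = 304.8°, so f = 0.215.
Second observation: θ = 36.6°, f = 0.098.
Δf = 0.098 − 0.215 = -0.116, i.e. -12 pp.

-12 percentage points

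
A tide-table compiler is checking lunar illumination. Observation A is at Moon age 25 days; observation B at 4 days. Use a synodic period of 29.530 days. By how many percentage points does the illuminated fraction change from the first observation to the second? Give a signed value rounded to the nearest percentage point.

θ₁ = 360° × 25/29.530 = 304.8°, f₁ = (1 − cos θ₁)/2 = 0.215.
θ₂ = 360° × 4/29.530 = 48.8°, f₂ = (1 − cos θ₂)/2 = 0.170.
Change = f₂ − f₁ = -0.044 → -4 percentage points.

-4 pp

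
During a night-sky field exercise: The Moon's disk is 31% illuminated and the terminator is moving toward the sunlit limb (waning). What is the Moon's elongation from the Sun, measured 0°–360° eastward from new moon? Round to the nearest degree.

292°

cos θ = 1 − 2f = 0.380, giving a principal value of 67.7°.
Waning ⇒ past full, so θ = 360° − 67.7° = 292.3°.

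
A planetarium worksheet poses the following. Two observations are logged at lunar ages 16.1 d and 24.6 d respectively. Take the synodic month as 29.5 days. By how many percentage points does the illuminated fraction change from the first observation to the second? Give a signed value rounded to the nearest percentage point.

-73 percentage points

θ₁ = 360° × 16.1/29.5 = 196.5°, f₁ = (1 − cos θ₁)/2 = 0.979.
θ₂ = 360° × 24.6/29.5 = 300.2°, f₂ = (1 − cos θ₂)/2 = 0.248.
Change = f₂ − f₁ = -0.731 → -73 percentage points.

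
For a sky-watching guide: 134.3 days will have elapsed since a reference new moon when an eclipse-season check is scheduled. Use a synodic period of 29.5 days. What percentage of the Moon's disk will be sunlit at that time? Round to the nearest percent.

97%

134.3/29.5 = 4.553 lunations, so 4 complete cycles and 16.30 d into the next.
The Moon has covered 16.30/29.5 of its cycle, so θ ≈ 360° × 16.30/29.5 = 198.9°.
With cos θ = (-0.946), the lit fraction is (1 − (-0.946))/2 ≈ 0.973, so 97%.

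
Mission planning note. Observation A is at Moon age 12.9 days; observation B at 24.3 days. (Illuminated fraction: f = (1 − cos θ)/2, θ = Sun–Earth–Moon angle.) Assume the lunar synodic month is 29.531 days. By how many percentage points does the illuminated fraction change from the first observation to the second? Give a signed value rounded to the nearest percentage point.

-68 pp

θ₁ = 360° × 12.9/29.531 = 157.3°, f₁ = (1 − cos θ₁)/2 = 0.961.
θ₂ = 360° × 24.3/29.531 = 296.2°, f₂ = (1 − cos θ₂)/2 = 0.279.
Change = f₂ − f₁ = -0.682 → -68 percentage points.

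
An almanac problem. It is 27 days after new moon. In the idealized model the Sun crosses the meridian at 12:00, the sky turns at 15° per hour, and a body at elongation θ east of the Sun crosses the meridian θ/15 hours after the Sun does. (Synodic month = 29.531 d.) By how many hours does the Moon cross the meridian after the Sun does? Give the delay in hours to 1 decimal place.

Phase angle: θ = 360°·(27 d)/(29.531 d) = 329.1°.
Delay after the Sun = 329.1° / (15°/h) ≈ 21.94 h.
So the Moon crosses the meridian 21.94 h after the Sun.

21.9 h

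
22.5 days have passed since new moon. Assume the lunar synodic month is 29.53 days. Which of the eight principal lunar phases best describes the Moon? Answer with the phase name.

At 22.5/29.53 of the cycle, θ ≈ 274° — the last quarter range.

last quarter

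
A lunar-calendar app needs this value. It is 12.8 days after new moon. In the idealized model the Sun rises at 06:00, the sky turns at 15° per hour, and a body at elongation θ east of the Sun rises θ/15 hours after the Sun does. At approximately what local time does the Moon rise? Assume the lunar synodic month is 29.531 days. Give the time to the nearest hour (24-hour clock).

16:00

Elongation θ = 360° × 12.8/29.531 ≈ 156.0°.
Delay after the Sun = 156.0° / (15°/h) ≈ 10.40 h.
06:00 + 10.40 h ≈ 16:24 → 16:00 to the nearest hour.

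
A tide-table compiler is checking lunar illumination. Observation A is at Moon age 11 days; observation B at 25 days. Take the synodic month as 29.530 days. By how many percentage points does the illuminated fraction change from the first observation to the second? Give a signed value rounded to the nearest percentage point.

-63 pp

θ₁ = 360° × 11/29.530 = 134.1°, f₁ = (1 − cos θ₁)/2 = 0.848.
θ₂ = 360° × 25/29.530 = 304.8°, f₂ = (1 − cos θ₂)/2 = 0.215.
Change = f₂ − f₁ = -0.633 → -63 percentage points.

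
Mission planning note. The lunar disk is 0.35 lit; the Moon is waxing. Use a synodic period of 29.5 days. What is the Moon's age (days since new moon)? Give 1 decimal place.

Invert f = (1 − cos θ)/2 to get cos θ = 1 − 2(0.35) = 0.300, hence θ₀ = arccos 0.300 = 72.5°.
Before full moon the principal value applies: θ = 72.5°.
That fraction of the synodic month is 72.5/360 × 29.5 d ≈ 5.94 d.

5.9 days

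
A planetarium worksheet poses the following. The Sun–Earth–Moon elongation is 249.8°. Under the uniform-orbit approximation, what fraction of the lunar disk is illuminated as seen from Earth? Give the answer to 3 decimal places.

0.673

f = (1 − cos 249.8°)/2 = (1 − (-0.345))/2 ≈ 0.673.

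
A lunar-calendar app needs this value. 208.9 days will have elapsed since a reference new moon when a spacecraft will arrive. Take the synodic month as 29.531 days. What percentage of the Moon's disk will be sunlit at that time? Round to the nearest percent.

5%

Reduce mod P: 208.9 − 7×29.531 = 2.18 d into the current lunation.
Elongation θ = 360° × 2.18/29.531 ≈ 26.6°.
cos 26.6° = 0.894, so f = (1 − 0.894)/2 = 0.053, so 5%.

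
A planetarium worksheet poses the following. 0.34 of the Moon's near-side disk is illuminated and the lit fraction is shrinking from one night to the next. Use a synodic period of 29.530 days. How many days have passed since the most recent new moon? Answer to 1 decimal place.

From f = (1 − cos θ)/2: cos θ = 1 − 2×0.34 = 0.320; arccos → 71.3°.
A waning Moon lies in 180°–360°, so θ = 360° − 71.3° = 288.7°.
At 360°/29.530 d per day, 288.7° corresponds to 23.68 days.

23.7 days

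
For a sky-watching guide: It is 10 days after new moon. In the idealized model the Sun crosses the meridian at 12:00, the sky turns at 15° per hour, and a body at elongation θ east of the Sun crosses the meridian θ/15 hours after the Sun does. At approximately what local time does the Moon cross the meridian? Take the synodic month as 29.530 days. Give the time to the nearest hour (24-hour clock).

Elongation θ = 360° × 10/29.530 ≈ 121.9°.
The Moon trails the Sun by θ/15 = 121.9/15 ≈ 8.13 hours.
12:00 + 8.13 h ≈ 20:08 → 20:00 to the nearest hour.

20:00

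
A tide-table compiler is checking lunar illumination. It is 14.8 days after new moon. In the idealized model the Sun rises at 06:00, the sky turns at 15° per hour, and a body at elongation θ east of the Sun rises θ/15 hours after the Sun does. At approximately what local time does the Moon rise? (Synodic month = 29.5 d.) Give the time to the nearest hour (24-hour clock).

18:00

Phase angle: θ = 360°·(14.8 d)/(29.5 d) = 180.6°.
Delay after the Sun = 180.6° / (15°/h) ≈ 12.04 h.
06:00 + 12.04 h ≈ 18:02 → 18:00 to the nearest hour.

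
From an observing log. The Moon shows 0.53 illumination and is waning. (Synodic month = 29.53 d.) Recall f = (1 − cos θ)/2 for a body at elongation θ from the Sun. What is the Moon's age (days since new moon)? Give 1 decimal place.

21.9 days

cos θ = 1 − 2f = -0.060, giving a principal value of 93.4°.
A waning Moon lies in 180°–360°, so θ = 360° − 93.4° = 266.6°.
That fraction of the synodic month is 266.6/360 × 29.53 d ≈ 21.87 d.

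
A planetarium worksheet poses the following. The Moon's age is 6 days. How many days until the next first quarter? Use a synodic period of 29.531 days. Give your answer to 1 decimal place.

First quarter is 0.25 of the way through the cycle: age 0.25 × 29.531 = 7.383 d.
That is 7.383 − 6 = 1.383 days ahead.

1.4 days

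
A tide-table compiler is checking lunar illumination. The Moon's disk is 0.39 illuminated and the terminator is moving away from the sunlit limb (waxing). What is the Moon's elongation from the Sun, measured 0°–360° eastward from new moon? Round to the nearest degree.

cos θ = 1 − 2f = 0.220, giving a principal value of 77.3°.
Before full moon the principal value applies: θ = 77.3°.

77°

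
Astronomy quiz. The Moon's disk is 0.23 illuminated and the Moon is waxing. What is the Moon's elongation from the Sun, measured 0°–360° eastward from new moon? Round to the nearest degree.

cos θ = 1 − 2f = 0.540, giving a principal value of 57.3°.
Before full moon the principal value applies: θ = 57.3°.

57°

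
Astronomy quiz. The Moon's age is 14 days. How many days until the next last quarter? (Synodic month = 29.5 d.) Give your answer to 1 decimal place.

Last quarter is 0.75 of the way through the cycle: age 0.75 × 29.5 = 22.125 d.
So 8.125 days remain (22.125 − 14).

8.1 days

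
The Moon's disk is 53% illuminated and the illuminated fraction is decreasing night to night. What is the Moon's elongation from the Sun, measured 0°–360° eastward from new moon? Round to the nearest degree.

From f = (1 − cos θ)/2: cos θ = 1 − 2×0.53 = -0.060; arccos → 93.4°.
Waning ⇒ past full, so θ = 360° − 93.4° = 266.6°.

267°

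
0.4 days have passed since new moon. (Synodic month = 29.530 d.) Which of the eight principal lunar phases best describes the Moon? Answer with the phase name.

new moon

At 0.4/29.530 of the cycle, θ ≈ 5° — the new moon range.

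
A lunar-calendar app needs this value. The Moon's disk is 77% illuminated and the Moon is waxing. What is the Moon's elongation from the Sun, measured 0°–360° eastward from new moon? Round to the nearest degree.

Invert f = (1 − cos θ)/2 to get cos θ = 1 − 2(0.77) = -0.540, hence θ₀ = arccos -0.540 = 122.7°.
Before full moon the principal value applies: θ = 122.7°.

123°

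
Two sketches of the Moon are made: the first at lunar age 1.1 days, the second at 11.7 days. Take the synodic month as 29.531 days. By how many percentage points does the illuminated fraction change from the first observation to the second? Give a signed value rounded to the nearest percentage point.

+88 pp

θ₁ = 360° × 1.1/29.531 = 13.4°, f₁ = (1 − cos θ₁)/2 = 0.014.
θ₂ = 360° × 11.7/29.531 = 142.6°, f₂ = (1 − cos θ₂)/2 = 0.897.
Change = f₂ − f₁ = +0.884 → +88 percentage points.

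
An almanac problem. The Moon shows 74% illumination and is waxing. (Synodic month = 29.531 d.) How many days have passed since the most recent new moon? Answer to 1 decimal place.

cos θ = 1 − 2f = -0.480, giving a principal value of 118.7°.
The Moon is waxing (0°–180°), so θ = 118.7° directly.
That fraction of the synodic month is 118.7/360 × 29.531 d ≈ 9.74 d.

9.7 days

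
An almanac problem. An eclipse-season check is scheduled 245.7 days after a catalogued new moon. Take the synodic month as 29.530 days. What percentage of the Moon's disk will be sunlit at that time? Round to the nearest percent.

71%

245.7 d spans 8 complete synodic months (8 × 29.530 = 236.24 d) plus 9.46 d.
Elongation θ = 360° × 9.46/29.530 ≈ 115.3°.
Illuminated fraction = (1 − cos 115.3°)/2 = (1 − (-0.428))/2 ≈ 0.714, so 71%.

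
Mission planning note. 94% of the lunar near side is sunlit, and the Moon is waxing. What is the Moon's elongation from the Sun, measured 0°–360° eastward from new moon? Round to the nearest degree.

152°

Invert f = (1 − cos θ)/2 to get cos θ = 1 − 2(0.94) = -0.880, hence θ₀ = arccos -0.880 = 151.6°.
Waxing ⇒ before full, so θ = 151.6°.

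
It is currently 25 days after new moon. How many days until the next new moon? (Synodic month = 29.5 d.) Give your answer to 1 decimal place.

One full lunation from the last new moon is 29.5 d; remaining = 29.5 − 25 = 4.500 d.

4.5 days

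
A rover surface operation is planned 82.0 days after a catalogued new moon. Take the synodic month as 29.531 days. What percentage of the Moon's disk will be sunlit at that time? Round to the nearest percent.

82.0 d spans 2 complete synodic months (2 × 29.531 = 59.06 d) plus 22.94 d.
Elongation θ = 360° × 22.94/29.531 ≈ 279.6°.
cos 279.6° = 0.167, so f = (1 − 0.167)/2 = 0.416, so 42%.

42%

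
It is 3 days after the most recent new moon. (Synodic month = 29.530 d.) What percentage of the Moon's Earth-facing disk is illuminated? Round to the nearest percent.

10%

Phase angle: θ = 360°·(3 d)/(29.530 d) = 36.6°.
cos 36.6° = 0.803, so f = (1 − 0.803)/2 = 0.098, so 10%.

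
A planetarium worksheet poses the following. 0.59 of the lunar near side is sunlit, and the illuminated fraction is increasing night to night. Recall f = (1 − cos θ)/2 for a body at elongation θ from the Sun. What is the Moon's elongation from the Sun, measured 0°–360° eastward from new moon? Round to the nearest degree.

100°

cos θ = 1 − 2f = -0.180, giving a principal value of 100.4°.
The Moon is waxing (0°–180°), so θ = 100.4° directly.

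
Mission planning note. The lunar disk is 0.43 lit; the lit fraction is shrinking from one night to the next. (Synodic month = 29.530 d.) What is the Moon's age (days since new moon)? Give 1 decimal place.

From f = (1 − cos θ)/2: cos θ = 1 − 2×0.43 = 0.140; arccos → 82.0°.
Waning ⇒ past full, so θ = 360° − 82.0° = 278.0°.
Age = 29.530 × 278.0°/360° ≈ 22.81 days.

22.8 days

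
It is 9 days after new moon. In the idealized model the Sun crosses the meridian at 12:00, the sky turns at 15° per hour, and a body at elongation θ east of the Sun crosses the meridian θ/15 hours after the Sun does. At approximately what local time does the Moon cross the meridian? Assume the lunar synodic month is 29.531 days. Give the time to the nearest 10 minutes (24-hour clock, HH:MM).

The Moon has covered 9/29.531 of its cycle, so θ ≈ 360° × 9/29.531 = 109.7°.
Delay after the Sun = 109.7° / (15°/h) ≈ 7.31 h.
12:00 + 7.314 h ≈ 19:19 → 19:20 to the nearest ten minutes.

19:20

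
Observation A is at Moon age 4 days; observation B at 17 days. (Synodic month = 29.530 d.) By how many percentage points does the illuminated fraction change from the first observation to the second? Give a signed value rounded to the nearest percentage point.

+77 percentage points

θ₁ = 360° × 4/29.530 = 48.8°, f₁ = (1 − cos θ₁)/2 = 0.170.
θ₂ = 360° × 17/29.530 = 207.2°, f₂ = (1 − cos θ₂)/2 = 0.945.
Change = f₂ − f₁ = +0.774 → +77 percentage points.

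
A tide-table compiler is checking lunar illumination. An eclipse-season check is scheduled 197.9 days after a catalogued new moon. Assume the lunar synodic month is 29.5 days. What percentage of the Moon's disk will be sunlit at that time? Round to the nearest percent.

63%

197.9/29.5 = 6.708 lunations, so 6 complete cycles and 20.90 d into the next.
The Moon has covered 20.90/29.5 of its cycle, so θ ≈ 360° × 20.90/29.5 = 255.1°.
Illuminated fraction = (1 − cos 255.1°)/2 = (1 − (-0.258))/2 ≈ 0.629, so 63%.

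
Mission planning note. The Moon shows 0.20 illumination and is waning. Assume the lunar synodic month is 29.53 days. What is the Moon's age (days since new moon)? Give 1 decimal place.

From f = (1 − cos θ)/2: cos θ = 1 − 2×0.20 = 0.600; arccos → 53.1°.
Since the Moon is past full (waning), take the reflex angle: θ = 360° − 53.1° = 306.9°.
Age = 29.53 × 306.9°/360° ≈ 25.17 days.

25.2 days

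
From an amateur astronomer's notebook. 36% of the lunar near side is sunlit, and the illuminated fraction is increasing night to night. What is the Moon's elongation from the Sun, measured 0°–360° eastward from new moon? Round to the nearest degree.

74°

From f = (1 − cos θ)/2: cos θ = 1 − 2×0.36 = 0.280; arccos → 73.7°.
Before full moon the principal value applies: θ = 73.7°.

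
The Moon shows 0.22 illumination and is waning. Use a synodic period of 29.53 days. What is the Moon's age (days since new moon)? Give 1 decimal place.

24.9 days

cos θ = 1 − 2f = 0.560, giving a principal value of 55.9°.
A waning Moon lies in 180°–360°, so θ = 360° − 55.9° = 304.1°.
Age = 29.53 × 304.1°/360° ≈ 24.94 days.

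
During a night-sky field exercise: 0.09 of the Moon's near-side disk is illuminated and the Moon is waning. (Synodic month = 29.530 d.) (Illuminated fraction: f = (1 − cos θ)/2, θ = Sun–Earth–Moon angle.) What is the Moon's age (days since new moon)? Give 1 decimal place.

26.7 days

Invert f = (1 − cos θ)/2 to get cos θ = 1 − 2(0.09) = 0.820, hence θ₀ = arccos 0.820 = 34.9°.
A waning Moon lies in 180°–360°, so θ = 360° − 34.9° = 325.1°.
At 360°/29.530 d per day, 325.1° corresponds to 26.67 days.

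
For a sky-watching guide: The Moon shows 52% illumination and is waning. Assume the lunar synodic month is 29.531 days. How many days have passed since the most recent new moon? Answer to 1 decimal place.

cos θ = 1 − 2f = -0.040, giving a principal value of 92.3°.
Waning ⇒ past full, so θ = 360° − 92.3° = 267.7°.
Age = 29.531 × 267.7°/360° ≈ 21.96 days.

22.0 days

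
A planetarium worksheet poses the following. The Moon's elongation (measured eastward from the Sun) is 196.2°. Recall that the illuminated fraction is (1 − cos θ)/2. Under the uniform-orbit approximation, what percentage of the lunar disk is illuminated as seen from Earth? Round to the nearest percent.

98%

cos 196.2° = (-0.960), so f = (1 − (-0.960))/2 = 0.980, i.e. 98%.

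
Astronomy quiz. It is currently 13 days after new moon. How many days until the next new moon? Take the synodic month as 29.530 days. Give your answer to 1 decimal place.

The next new moon completes the synodic month: 29.530 − 13 = 16.530 days.

16.5 days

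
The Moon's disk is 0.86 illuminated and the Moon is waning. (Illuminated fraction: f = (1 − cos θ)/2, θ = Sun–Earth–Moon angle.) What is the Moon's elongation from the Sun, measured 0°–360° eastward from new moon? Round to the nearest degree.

Invert f = (1 − cos θ)/2 to get cos θ = 1 − 2(0.86) = -0.720, hence θ₀ = arccos -0.720 = 136.1°.
A waning Moon lies in 180°–360°, so θ = 360° − 136.1° = 223.9°.

224°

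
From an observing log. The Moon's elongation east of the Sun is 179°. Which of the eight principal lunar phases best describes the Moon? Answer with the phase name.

full moon

179° lies in the full moon sector of the 8-phase cycle.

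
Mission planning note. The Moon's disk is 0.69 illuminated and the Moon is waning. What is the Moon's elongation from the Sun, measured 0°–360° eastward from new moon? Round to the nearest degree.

248°

Invert f = (1 − cos θ)/2 to get cos θ = 1 − 2(0.69) = -0.380, hence θ₀ = arccos -0.380 = 112.3°.
Waning ⇒ past full, so θ = 360° − 112.3° = 247.7°.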